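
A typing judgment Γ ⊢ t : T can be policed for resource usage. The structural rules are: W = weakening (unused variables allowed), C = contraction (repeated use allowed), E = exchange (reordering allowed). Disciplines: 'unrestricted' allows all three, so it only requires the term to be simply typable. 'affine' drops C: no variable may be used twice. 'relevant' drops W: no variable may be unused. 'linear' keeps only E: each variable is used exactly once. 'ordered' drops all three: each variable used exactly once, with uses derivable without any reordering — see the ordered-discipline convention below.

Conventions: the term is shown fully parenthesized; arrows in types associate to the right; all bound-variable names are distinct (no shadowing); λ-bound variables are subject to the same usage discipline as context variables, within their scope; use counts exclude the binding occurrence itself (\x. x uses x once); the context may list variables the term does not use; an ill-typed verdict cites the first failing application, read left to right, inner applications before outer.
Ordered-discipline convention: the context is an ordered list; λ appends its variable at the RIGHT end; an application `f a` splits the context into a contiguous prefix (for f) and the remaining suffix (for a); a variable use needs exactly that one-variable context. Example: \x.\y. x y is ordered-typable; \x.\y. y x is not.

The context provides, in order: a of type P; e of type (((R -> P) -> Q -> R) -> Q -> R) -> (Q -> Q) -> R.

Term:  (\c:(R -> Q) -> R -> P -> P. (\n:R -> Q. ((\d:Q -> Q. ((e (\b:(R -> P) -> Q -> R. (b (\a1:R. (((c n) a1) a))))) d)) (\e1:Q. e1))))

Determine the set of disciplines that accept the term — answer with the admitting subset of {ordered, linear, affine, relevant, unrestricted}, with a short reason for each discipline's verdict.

admitted by: linear, affine, relevant, unrestricted
use counts: a ×1; e ×1; c (bound) ×1; n (bound) ×1; d (bound) ×1; b (bound) ×1; a1 (bound) ×1; e1 (bound) ×1
left-to-right use order: e, b, c, n, a1, a, d, e1
typing: the term checks, with type ((R -> Q) -> R -> P -> P) -> (R -> Q) -> R
ordered: ✗ — needs exchange: uses follow e, b, c, n, a1, a, d, e1
linear: ✓ — single use per variable (a, e, c, n, d, b, a1, e1)
affine: ✓ — no duplicate uses among a, e, c, n, d, b, a1, e1
relevant: ✓ — every one of a, e, c, n, d, b, a1, e1 appears
unrestricted: ✓ — simply typable at ((R -> Q) -> R -> P -> P) -> (R -> Q) -> R; W, C, E all held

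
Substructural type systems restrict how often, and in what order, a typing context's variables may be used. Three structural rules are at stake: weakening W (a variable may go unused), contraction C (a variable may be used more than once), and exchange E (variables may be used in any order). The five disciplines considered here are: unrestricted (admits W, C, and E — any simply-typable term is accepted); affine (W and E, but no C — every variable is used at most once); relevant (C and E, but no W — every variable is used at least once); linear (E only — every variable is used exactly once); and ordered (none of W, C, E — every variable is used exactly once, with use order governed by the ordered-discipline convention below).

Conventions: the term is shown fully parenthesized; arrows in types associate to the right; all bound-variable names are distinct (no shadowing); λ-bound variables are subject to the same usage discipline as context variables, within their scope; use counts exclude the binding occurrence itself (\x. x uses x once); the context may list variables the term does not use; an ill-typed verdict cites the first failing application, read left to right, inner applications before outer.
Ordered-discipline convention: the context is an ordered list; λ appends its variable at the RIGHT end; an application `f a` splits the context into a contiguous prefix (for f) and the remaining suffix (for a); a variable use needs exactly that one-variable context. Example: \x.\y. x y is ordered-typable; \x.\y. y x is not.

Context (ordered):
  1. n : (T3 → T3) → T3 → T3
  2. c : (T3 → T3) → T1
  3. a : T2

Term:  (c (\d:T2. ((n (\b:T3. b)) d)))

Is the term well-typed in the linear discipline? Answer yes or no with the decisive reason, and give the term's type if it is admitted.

no — a type mismatch blocks all five
counts: n ×1, c ×1, a ×0, d (bound) ×1, b (bound) ×1
use order (left to right): c, n, b, d
typing: ill-typed: an application expects T3 but receives T2
all disciplines: ordered ✗, linear ✗, affine ✗, relevant ✗, unrestricted ✗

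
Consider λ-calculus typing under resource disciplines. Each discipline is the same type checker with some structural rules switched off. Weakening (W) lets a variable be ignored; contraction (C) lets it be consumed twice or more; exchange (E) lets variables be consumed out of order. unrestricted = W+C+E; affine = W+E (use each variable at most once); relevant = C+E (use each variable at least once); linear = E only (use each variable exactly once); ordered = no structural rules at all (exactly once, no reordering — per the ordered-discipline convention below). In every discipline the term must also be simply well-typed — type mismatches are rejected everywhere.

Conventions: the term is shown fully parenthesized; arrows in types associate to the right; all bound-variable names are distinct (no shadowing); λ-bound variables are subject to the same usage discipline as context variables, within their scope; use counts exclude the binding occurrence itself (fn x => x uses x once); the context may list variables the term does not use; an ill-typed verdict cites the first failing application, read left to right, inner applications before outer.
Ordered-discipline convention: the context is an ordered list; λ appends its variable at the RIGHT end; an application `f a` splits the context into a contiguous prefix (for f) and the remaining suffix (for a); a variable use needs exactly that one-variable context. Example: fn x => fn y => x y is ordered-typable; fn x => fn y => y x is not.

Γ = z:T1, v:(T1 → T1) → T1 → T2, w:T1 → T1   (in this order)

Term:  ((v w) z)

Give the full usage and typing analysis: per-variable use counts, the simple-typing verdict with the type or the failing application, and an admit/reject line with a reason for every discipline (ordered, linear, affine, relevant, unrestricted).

usage: z ×1; v ×1; w ×1
use order (left to right): v, w, z
typing: ✓ — T2
ordered: ✗ — use order v, w, z needs exchange
linear: ✓ — z, v, w: one use apiece
affine: ✓ — at most one use each (z, v, w)
relevant: ✓ — every one of z, v, w appears
unrestricted: ✓ — simply typable at T2; W, C, E all held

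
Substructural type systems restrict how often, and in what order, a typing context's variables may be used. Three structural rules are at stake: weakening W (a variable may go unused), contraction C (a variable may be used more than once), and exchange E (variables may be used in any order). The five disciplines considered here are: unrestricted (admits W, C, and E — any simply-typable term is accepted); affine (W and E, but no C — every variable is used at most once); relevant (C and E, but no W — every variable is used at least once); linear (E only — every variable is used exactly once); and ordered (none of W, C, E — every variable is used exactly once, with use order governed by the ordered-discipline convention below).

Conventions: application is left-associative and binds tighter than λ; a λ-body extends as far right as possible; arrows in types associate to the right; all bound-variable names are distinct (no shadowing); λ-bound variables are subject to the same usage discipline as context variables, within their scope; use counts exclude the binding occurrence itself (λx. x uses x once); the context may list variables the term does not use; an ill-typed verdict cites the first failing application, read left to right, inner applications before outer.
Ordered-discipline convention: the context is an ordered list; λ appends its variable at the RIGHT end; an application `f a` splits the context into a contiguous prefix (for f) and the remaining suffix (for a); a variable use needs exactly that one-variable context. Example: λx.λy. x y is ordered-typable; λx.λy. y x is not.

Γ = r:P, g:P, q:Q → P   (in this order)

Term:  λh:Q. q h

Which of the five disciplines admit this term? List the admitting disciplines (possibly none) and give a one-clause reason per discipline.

admitted in: affine, unrestricted
usage: r: 0; g: 0; q: 1; h [bound]: 1
use order (left to right): q, h
typing: well-typed at Q → P
ordered: ✗ — needs weakening: r, g unused
linear: ✗ — needs weakening: r, g unused
affine: ✓ — no duplicate uses among r, g, q, h
relevant: ✗ — needs weakening: r, g unused
unrestricted: ✓ — typability at Q → P is all that's needed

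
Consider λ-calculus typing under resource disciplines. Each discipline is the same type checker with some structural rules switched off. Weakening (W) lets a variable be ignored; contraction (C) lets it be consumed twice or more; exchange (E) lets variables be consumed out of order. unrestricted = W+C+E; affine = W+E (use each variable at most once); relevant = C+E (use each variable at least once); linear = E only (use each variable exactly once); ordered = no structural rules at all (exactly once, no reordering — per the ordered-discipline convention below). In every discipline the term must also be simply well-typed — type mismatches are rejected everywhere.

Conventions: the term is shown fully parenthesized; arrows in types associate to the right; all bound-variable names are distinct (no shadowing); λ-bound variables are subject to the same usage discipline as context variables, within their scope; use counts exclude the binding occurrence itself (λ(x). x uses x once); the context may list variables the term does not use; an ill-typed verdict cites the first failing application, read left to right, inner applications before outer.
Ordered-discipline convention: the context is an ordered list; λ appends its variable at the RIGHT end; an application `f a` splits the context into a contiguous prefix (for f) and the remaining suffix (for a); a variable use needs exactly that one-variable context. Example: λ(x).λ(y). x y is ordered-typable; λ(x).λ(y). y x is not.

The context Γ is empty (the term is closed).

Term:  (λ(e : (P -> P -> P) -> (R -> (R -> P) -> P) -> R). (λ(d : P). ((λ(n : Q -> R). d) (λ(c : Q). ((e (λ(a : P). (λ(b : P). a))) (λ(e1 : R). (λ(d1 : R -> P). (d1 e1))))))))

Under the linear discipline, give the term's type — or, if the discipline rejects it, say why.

not well-typed under linear — unused: n, c, b — weakening required
variable uses: e [bound]: 1; d [bound]: 1; n [bound]: 0; c [bound]: 0; a [bound]: 1; b [bound]: 0; e1 [bound]: 1; d1 [bound]: 1
use order (left to right): d, e, a, d1, e1
typing: ✓ — ((P -> P -> P) -> (R -> (R -> P) -> P) -> R) -> P -> P
all disciplines: ordered ✗, linear ✗, affine ✓, relevant ✗, unrestricted ✓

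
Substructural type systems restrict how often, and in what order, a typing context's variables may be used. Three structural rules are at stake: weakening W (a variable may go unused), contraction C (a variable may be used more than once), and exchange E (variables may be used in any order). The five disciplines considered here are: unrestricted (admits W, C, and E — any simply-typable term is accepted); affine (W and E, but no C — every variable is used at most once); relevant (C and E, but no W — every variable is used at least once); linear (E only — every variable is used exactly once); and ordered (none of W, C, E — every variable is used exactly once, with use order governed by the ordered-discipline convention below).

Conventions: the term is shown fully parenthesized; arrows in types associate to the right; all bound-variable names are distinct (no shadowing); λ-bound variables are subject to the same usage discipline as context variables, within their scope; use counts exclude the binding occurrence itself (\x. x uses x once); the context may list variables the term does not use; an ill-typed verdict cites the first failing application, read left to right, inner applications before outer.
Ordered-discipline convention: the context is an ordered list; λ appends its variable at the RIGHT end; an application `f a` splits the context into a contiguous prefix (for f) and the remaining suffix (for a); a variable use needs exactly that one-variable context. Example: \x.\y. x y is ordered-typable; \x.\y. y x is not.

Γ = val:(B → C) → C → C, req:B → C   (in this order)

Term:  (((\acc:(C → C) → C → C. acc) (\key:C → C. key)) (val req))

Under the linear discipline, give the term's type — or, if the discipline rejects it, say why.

term : C → C
use counts: val: 1, req: 1, acc [bound]: 1, key [bound]: 1
left-to-right use order: acc, key, val, req
typing: well-typed — term : C → C
per-discipline verdicts: ordered ✓ | linear ✓ | affine ✓ | relevant ✓ | unrestricted ✓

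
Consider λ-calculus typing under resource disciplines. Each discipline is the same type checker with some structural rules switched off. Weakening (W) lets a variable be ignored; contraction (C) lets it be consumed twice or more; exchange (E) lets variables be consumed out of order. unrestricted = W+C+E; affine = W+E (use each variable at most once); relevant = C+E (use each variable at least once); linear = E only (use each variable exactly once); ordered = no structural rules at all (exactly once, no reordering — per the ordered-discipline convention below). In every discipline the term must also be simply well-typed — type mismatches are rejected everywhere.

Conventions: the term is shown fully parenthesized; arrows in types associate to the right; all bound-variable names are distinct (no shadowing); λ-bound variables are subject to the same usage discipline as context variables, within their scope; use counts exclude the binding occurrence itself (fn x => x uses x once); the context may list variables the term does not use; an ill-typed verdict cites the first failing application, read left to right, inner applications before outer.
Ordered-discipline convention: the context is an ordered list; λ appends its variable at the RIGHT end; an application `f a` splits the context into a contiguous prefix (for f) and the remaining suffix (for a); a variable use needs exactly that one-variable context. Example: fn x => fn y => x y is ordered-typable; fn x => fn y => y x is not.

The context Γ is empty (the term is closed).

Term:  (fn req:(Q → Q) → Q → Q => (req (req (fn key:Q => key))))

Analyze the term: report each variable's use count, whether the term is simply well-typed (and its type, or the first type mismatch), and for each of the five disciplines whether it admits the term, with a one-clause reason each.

usage: req [bound] ×2; key [bound] ×1
use order (left to right): req, req, key
typing: well-typed — term : ((Q → Q) → Q → Q) → Q → Q
ordered: ✗ — req ×2 used more than once (contraction)
linear: ✗ — req ×2 used more than once (contraction)
affine: ✗ — req ×2 used more than once (contraction)
relevant: ✓ — req, key: all used, weakening unneeded
unrestricted: ✓ — type-checks (((Q → Q) → Q → Q) → Q → Q) and nothing is barred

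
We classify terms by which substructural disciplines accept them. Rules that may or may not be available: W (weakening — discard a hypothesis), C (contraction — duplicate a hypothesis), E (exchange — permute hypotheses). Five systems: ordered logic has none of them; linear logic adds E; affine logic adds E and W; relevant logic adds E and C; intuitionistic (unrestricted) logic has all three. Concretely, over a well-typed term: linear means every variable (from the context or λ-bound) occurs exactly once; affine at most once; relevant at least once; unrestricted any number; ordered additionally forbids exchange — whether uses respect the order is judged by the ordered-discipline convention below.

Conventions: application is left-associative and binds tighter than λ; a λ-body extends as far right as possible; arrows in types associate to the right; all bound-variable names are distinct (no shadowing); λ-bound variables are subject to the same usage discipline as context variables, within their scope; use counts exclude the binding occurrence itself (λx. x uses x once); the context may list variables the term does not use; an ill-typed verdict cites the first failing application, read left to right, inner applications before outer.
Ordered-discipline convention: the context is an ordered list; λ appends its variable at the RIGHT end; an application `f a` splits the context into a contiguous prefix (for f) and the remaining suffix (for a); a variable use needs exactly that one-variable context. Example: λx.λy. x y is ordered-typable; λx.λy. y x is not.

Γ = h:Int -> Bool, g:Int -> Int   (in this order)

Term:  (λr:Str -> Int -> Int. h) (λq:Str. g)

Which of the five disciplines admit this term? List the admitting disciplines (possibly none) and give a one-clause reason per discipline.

admitted by: affine, unrestricted
counts: h: 1×, g: 1×, r (bound): 0×, q (bound): 0×
use order (left to right): h, g
typing: well-typed at Int -> Bool
ordered: ✗ — r, q never used (weakening)
linear: ✗ — r, q never used (weakening)
affine: ✓ — at most one use each (h, g, r, q)
relevant: ✗ — r, q never used (weakening)
unrestricted: ✓ — simply typable at Int -> Bool; W, C, E all held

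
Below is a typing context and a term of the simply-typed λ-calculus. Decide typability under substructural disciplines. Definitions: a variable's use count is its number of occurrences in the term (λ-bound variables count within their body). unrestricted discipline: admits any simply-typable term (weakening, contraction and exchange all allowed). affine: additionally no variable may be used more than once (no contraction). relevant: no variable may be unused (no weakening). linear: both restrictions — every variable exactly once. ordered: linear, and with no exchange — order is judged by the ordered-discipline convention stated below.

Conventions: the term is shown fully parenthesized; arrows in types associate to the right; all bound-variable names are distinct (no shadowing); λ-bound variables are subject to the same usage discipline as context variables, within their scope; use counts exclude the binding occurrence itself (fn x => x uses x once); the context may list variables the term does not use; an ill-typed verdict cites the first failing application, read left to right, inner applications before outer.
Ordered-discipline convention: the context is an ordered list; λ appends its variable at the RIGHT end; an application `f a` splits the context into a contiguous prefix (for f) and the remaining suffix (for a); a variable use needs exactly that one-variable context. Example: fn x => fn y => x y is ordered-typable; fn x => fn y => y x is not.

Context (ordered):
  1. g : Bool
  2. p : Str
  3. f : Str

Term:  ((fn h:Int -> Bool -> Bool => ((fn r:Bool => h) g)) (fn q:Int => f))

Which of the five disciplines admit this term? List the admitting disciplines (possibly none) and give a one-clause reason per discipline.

admitted by: none
usage: g: 1, p: 0, f: 1, h (λ-bound): 1, r (λ-bound): 0, q (λ-bound): 0
left-to-right use order: h, g, f
typing: ill-typed: argument of type Int -> Str where Int -> Bool -> Bool is required
ordered: ✗ — fails simple typing
linear: ✗ — a type mismatch blocks all five
affine: ✗ — the type mismatch rejects it
relevant: ✗ — not simply typable
unrestricted: ✗ — fails simple typing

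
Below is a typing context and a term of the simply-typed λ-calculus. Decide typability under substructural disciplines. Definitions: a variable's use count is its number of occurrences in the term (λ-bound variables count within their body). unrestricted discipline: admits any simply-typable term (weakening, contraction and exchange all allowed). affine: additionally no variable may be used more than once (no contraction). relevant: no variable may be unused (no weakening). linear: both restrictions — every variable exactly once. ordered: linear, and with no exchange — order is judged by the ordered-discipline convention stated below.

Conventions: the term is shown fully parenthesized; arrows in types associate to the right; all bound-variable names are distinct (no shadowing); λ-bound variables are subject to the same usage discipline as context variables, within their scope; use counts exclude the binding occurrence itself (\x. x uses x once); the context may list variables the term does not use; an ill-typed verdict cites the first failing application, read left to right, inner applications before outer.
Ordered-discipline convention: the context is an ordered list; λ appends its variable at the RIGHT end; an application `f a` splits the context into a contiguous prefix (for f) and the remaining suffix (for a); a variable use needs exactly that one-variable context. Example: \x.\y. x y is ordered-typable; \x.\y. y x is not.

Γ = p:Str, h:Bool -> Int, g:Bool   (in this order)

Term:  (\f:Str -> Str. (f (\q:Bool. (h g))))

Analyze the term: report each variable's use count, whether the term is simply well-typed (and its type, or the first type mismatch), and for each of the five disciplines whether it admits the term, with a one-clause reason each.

use counts: p: 0×; h: 1×; g: 1×; f [bound]: 1×; q [bound]: 0×
order of uses: f, h, g
typing: ill-typed: an application expects Str but receives Bool -> Int
ordered ✗ (fails simple typing)
linear ✗ (a type mismatch blocks all five)
affine ✗ (the type mismatch rejects it)
relevant ✗ (not simply typable)
unrestricted ✗ (fails simple typing)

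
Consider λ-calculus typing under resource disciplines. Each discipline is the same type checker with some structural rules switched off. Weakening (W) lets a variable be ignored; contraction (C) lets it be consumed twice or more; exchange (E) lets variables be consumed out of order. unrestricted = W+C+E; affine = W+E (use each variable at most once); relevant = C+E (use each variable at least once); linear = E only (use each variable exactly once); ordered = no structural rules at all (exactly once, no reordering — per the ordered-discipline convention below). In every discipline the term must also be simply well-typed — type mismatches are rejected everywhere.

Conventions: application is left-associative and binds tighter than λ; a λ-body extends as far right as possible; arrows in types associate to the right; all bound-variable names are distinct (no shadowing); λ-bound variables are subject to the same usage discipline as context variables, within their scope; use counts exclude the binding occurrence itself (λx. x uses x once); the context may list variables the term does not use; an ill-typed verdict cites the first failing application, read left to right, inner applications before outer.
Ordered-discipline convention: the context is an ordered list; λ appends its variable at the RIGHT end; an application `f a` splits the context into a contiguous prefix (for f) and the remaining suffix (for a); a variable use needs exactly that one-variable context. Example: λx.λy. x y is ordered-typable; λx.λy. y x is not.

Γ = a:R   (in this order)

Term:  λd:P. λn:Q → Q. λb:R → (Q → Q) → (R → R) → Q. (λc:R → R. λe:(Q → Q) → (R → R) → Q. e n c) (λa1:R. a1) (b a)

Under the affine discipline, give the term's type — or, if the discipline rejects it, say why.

term : P → (Q → Q) → (R → (Q → Q) → (R → R) → Q) → Q
usage: a: 1×; d [bound]: 0×; n [bound]: 1×; b [bound]: 1×; c [bound]: 1×; e [bound]: 1×; a1 [bound]: 1×
left-to-right use order: e, n, c, a1, b, a
typing: well-typed at P → (Q → Q) → (R → (Q → Q) → (R → R) → Q) → Q
per-discipline verdicts: ordered ✗ | linear ✗ | affine ✓ | relevant ✗ | unrestricted ✓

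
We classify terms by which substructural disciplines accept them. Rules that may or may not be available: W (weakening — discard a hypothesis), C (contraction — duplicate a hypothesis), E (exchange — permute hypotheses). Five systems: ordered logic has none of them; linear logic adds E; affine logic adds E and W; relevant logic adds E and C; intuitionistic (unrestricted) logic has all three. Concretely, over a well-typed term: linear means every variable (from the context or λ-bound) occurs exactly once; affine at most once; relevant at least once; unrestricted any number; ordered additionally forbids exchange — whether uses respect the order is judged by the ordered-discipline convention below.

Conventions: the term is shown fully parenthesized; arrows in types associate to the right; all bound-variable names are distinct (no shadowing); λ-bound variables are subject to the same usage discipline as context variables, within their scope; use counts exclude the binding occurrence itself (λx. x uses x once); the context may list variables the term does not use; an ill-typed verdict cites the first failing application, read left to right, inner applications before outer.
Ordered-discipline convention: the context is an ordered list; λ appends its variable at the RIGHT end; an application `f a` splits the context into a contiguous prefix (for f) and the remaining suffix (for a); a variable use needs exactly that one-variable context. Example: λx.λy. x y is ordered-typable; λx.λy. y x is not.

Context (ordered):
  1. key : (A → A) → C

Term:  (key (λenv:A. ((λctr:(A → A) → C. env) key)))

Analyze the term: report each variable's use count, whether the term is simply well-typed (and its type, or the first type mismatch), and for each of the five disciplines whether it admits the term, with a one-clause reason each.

variable uses: key=2, env [bound]=1, ctr [bound]=0
order of uses: key, env, key
typing: well-typed — term : C
ordered: ✗ — uses contraction: key ×2; ctr never used (weakening)
linear: ✗ — uses contraction: key ×2; ctr never used (weakening)
affine: ✗ — uses contraction: key ×2
relevant: ✗ — ctr never used (weakening)
unrestricted: ✓ — typability at C is all that's needed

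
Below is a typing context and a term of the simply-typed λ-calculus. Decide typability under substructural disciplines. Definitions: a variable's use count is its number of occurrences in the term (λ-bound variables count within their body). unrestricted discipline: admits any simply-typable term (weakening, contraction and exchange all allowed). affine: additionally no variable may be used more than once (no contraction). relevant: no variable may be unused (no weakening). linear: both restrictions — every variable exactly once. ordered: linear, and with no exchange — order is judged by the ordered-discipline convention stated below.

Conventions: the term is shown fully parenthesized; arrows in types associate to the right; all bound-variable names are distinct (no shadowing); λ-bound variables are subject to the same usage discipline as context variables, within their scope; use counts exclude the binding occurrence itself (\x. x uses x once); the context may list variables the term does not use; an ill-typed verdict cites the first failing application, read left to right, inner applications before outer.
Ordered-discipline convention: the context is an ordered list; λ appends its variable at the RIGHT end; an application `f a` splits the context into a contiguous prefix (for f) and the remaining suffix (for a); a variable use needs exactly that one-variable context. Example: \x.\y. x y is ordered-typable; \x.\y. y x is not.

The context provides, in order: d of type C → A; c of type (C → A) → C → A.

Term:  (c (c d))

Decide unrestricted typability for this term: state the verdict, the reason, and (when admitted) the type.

yes — simply typable at C → A; W, C, E all held; term : C → A
counts: d: 1; c: 2
left-to-right use order: c, c, d
typing: well-typed — term : C → A
summary: ordered ✗ | linear ✗ | affine ✗ | relevant ✓ | unrestricted ✓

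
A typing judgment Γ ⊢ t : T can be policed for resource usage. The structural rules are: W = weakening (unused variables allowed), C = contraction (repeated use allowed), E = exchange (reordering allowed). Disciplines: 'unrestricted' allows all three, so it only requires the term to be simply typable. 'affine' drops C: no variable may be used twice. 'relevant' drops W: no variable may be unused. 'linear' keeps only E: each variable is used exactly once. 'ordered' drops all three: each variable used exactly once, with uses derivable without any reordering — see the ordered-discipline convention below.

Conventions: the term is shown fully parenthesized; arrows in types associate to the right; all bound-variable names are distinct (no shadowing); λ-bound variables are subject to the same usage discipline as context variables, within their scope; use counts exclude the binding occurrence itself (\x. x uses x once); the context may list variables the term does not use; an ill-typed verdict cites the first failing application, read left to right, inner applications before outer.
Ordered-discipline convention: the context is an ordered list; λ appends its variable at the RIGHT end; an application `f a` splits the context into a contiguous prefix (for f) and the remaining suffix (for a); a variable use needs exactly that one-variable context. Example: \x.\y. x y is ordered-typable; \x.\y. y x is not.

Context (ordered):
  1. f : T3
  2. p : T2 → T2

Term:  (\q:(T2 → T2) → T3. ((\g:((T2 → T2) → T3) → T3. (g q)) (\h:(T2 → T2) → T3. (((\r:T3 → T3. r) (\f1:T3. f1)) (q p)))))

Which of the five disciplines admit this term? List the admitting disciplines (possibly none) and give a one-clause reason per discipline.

admitted by: unrestricted
variable uses: f=0, p=1, q (λ-bound)=2, g (λ-bound)=1, h (λ-bound)=0, r (λ-bound)=1, f1 (λ-bound)=1
use order (left to right): g, q, r, f1, q, p
typing: well-typed at ((T2 → T2) → T3) → T3
ordered: ✗, repeated use of q ×2; f, h never used (weakening)
linear: ✗, repeated use of q ×2; f, h never used (weakening)
affine: ✗, repeated use of q ×2
relevant: ✗, f, h never used (weakening)
unrestricted: ✓, type-checks (((T2 → T2) → T3) → T3) and nothing is barred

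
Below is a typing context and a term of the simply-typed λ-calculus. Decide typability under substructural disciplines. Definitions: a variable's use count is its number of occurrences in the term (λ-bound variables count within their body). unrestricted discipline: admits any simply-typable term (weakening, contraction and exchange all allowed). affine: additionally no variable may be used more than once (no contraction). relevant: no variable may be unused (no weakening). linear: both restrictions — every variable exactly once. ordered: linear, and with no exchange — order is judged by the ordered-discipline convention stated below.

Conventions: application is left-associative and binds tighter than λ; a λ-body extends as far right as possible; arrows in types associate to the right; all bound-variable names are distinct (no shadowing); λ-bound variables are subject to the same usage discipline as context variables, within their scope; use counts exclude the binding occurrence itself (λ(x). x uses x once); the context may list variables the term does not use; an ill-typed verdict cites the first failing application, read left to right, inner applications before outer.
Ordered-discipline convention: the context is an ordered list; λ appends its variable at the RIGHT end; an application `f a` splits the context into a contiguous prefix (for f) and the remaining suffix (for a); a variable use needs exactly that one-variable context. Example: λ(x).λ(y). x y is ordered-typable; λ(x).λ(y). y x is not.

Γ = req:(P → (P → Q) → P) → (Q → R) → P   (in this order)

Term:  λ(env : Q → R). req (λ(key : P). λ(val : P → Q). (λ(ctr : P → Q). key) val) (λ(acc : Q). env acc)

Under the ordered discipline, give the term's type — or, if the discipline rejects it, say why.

not well-typed under ordered — ctr never used (weakening)
usage: req: 1, env (bound): 1, key (bound): 1, val (bound): 1, ctr (bound): 0, acc (bound): 1
order of uses: req, key, val, env, acc
typing: ✓ — (Q → R) → P
across the five disciplines: ordered ✗ | linear ✗ | affine ✓ | relevant ✗ | unrestricted ✓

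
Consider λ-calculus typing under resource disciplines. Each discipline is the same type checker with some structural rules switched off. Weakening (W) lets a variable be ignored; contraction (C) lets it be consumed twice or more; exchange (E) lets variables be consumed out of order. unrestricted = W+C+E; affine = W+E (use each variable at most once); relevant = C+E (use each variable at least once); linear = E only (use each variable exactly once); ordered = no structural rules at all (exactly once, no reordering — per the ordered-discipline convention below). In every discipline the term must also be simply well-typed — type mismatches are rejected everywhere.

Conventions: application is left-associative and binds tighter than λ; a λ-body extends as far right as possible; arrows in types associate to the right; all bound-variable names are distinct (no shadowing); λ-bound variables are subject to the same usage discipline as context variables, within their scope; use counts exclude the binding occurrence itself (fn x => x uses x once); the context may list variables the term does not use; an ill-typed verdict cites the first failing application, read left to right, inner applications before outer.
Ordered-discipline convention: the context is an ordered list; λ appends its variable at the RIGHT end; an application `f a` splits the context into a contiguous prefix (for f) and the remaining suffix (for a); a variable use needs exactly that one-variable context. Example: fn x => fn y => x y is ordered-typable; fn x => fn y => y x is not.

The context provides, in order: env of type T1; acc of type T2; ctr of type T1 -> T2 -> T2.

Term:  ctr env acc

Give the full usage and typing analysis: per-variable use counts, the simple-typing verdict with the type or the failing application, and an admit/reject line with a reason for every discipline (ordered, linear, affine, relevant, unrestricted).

variable uses: env ×1; acc ×1; ctr ×1
uses in reading order: ctr, env, acc
typing: ✓ — T2
ordered ✗ (use order ctr, env, acc needs exchange)
linear ✓ (each of env, acc, ctr used exactly once)
affine ✓ (at most one use each (env, acc, ctr))
relevant ✓ (none of env, acc, ctr goes unused)
unrestricted ✓ (typability at T2 is all that's needed)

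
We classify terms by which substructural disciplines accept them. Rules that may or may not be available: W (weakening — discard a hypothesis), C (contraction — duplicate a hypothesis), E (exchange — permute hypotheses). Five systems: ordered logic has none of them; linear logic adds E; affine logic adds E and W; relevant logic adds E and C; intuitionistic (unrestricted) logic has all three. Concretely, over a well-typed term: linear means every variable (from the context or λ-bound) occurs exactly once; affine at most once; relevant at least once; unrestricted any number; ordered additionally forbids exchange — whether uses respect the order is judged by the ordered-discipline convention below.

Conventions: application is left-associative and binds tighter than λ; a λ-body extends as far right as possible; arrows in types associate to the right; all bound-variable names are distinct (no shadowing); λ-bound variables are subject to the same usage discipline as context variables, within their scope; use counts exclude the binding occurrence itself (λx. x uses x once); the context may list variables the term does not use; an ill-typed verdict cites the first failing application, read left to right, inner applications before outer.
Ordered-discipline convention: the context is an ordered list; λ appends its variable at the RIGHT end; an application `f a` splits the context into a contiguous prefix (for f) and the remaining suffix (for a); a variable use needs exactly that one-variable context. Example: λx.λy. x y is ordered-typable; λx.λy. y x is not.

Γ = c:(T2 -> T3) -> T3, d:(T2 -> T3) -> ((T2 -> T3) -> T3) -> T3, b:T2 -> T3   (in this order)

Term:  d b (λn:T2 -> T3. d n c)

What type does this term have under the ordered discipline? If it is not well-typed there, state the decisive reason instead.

not well-typed under ordered — repeated use of d ×2
counts: c: 1×, d: 2×, b: 1×, n [bound]: 1×
uses in reading order: d, b, d, n, c
typing: ✓ — T3
per-discipline verdicts: ordered ✗, linear ✗, affine ✗, relevant ✓, unrestricted ✓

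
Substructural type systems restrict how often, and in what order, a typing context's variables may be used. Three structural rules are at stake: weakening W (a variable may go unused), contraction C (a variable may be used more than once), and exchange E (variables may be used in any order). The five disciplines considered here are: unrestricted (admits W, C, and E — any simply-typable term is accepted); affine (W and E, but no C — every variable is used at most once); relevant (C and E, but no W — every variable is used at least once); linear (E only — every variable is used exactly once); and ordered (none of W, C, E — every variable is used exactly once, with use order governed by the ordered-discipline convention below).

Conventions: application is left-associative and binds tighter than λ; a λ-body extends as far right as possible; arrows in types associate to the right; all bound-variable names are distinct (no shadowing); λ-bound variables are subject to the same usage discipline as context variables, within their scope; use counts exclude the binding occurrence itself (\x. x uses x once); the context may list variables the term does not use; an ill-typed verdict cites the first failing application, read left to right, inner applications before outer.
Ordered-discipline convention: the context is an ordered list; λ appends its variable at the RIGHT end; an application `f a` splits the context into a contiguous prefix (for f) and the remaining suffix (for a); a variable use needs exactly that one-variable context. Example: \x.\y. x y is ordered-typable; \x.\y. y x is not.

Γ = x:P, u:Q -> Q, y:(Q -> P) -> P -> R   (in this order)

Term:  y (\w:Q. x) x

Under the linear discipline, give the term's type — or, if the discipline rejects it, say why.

not well-typed under linear — uses contraction: x ×2; needs weakening: u, w unused
usage: x: 2×; u: 0×; y: 1×; w (bound): 0×
use order (left to right): y, x, x
typing: well-typed at R
across the five disciplines: ordered ✗, linear ✗, affine ✗, relevant ✗, unrestricted ✓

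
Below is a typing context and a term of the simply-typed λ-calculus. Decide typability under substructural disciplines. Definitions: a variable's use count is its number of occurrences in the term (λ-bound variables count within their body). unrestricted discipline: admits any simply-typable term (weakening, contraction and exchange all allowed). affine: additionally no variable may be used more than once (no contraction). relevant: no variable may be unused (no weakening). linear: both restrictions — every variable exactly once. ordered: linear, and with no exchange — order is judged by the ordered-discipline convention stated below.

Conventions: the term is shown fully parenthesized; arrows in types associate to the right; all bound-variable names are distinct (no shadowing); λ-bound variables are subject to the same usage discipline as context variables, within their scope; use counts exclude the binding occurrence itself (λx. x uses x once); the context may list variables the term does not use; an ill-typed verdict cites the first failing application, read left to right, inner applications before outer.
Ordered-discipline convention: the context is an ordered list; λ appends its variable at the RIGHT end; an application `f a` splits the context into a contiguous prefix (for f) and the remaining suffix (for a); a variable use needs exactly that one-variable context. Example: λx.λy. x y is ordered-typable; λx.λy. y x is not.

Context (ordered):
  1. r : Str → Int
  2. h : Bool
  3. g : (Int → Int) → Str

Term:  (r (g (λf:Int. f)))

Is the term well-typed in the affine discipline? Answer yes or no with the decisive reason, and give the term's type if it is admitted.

yes — none of r, h, g, f used more than once; term : Int
use counts: r ×1, h ×0, g ×1, f [bound] ×1
use order (left to right): r, g, f
typing: well-typed at Int
all disciplines: ordered ✗, linear ✗, affine ✓, relevant ✗, unrestricted ✓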